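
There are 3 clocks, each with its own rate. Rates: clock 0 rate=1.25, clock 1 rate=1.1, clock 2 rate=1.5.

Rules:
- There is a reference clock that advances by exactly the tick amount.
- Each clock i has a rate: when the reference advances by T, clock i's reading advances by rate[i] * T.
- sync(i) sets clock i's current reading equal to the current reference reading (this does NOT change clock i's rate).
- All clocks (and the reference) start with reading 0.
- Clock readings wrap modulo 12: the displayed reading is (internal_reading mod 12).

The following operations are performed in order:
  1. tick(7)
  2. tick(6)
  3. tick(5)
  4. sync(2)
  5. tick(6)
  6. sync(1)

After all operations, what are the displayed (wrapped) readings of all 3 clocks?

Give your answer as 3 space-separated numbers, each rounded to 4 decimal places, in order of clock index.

After op 1 tick(7): ref=7.0000 raw=[8.7500 7.7000 10.5000]
After op 2 tick(6): ref=13.0000 raw=[16.2500 14.3000 19.5000]
After op 3 tick(5): ref=18.0000 raw=[22.5000 19.8000 27.0000]
After op 4 sync(2): ref=18.0000 raw=[22.5000 19.8000 18.0000]
After op 5 tick(6): ref=24.0000 raw=[30.0000 26.4000 27.0000]
After op 6 sync(1): ref=24.0000 raw=[30.0000 24.0000 27.0000]
Wrap final raw readings (mod 12): 30.0000 mod 12 = 6.0000; 24.0000 mod 12 = 0.0000; 27.0000 mod 12 = 3.0000

Answer: 6.0000 0.0000 3.0000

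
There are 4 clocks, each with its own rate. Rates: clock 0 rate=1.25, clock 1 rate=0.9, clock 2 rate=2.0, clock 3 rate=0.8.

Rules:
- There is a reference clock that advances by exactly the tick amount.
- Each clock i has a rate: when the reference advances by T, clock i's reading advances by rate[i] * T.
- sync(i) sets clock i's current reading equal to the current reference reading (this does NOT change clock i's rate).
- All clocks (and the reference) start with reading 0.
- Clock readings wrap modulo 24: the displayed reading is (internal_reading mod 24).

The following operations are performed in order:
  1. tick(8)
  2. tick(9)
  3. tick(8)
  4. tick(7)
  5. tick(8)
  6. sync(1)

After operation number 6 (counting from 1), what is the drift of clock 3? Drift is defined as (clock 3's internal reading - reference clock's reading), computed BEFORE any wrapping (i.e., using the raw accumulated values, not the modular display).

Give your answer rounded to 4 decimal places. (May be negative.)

Answer: -8.0000

Derivation:
After op 1 tick(8): ref=8.0000 raw=[10.0000 7.2000 16.0000 6.4000]
After op 2 tick(9): ref=17.0000 raw=[21.2500 15.3000 34.0000 13.6000]
After op 3 tick(8): ref=25.0000 raw=[31.2500 22.5000 50.0000 20.0000]
After op 4 tick(7): ref=32.0000 raw=[40.0000 28.8000 64.0000 25.6000]
After op 5 tick(8): ref=40.0000 raw=[50.0000 36.0000 80.0000 32.0000]
After op 6 sync(1): ref=40.0000 raw=[50.0000 40.0000 80.0000 32.0000]
Drift of clock 3 after op 6: 32.0000 - 40.0000 = -8.0000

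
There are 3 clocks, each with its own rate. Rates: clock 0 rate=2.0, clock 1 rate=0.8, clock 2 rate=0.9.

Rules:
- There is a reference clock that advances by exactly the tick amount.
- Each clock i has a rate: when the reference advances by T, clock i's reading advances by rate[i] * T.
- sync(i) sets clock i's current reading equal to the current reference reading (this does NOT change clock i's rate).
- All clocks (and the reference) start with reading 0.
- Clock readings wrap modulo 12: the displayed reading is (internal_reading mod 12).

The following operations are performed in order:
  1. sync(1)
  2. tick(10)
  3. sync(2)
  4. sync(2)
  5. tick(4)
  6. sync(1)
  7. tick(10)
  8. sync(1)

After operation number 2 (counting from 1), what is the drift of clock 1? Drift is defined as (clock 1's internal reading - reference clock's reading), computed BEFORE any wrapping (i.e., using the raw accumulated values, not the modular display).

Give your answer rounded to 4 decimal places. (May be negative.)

After op 1 sync(1): ref=0.0000 raw=[0.0000 0.0000 0.0000]
After op 2 tick(10): ref=10.0000 raw=[20.0000 8.0000 9.0000]
Drift of clock 1 after op 2: 8.0000 - 10.0000 = -2.0000

Answer: -2.0000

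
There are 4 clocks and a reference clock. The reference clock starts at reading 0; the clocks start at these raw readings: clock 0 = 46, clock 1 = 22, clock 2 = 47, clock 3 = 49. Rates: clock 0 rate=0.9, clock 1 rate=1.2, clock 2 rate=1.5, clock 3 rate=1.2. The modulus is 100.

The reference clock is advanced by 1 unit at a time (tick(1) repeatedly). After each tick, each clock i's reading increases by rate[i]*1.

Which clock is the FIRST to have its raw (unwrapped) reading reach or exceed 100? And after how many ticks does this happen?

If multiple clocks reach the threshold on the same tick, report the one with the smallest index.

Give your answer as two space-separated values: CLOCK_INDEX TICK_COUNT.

clock 0: start=46, rate=0.9, needs 100-46 = 54; ticks = ceil(54/0.9) = ceil(60.0000) = 60; reading at tick 60 = 46 + 0.9*60 = 100.0000
clock 1: start=22, rate=1.2, needs 100-22 = 78; ticks = ceil(78/1.2) = ceil(65.0000) = 65; reading at tick 65 = 22 + 1.2*65 = 100.0000
clock 2: start=47, rate=1.5, needs 100-47 = 53; ticks = ceil(53/1.5) = ceil(35.3333) = 36; reading at tick 36 = 47 + 1.5*36 = 101.0000
clock 3: start=49, rate=1.2, needs 100-49 = 51; ticks = ceil(51/1.2) = ceil(42.5000) = 43; reading at tick 43 = 49 + 1.2*43 = 100.6000
Minimum tick count = 36; winners = [2]; smallest index = 2

Answer: 2 36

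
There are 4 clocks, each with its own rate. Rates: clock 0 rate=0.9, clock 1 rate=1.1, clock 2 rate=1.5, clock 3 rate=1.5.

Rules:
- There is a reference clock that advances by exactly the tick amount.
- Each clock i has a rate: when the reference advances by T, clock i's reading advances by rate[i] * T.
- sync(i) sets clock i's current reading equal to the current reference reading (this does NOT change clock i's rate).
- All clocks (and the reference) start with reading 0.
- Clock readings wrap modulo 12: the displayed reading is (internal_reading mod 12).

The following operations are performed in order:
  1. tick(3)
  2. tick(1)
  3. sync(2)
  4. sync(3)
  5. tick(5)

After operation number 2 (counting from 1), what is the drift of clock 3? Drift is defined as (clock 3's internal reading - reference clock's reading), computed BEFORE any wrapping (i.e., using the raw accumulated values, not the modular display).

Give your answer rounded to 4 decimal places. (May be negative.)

Answer: 2.0000

Derivation:
After op 1 tick(3): ref=3.0000 raw=[2.7000 3.3000 4.5000 4.5000]
After op 2 tick(1): ref=4.0000 raw=[3.6000 4.4000 6.0000 6.0000]
Drift of clock 3 after op 2: 6.0000 - 4.0000 = 2.0000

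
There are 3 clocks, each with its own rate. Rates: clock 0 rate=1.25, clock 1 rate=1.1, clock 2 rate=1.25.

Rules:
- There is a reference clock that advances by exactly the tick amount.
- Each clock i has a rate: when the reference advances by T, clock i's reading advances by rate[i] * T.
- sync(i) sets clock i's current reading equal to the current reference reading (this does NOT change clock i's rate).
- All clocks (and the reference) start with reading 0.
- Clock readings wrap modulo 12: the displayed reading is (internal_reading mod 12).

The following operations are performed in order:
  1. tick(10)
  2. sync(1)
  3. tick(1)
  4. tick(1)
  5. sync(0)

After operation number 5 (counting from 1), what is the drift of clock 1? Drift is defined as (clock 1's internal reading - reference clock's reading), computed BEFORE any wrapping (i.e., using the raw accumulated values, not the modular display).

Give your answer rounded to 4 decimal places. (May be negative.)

Answer: 0.2000

Derivation:
After op 1 tick(10): ref=10.0000 raw=[12.5000 11.0000 12.5000]
After op 2 sync(1): ref=10.0000 raw=[12.5000 10.0000 12.5000]
After op 3 tick(1): ref=11.0000 raw=[13.7500 11.1000 13.7500]
After op 4 tick(1): ref=12.0000 raw=[15.0000 12.2000 15.0000]
After op 5 sync(0): ref=12.0000 raw=[12.0000 12.2000 15.0000]
Drift of clock 1 after op 5: 12.2000 - 12.0000 = 0.2000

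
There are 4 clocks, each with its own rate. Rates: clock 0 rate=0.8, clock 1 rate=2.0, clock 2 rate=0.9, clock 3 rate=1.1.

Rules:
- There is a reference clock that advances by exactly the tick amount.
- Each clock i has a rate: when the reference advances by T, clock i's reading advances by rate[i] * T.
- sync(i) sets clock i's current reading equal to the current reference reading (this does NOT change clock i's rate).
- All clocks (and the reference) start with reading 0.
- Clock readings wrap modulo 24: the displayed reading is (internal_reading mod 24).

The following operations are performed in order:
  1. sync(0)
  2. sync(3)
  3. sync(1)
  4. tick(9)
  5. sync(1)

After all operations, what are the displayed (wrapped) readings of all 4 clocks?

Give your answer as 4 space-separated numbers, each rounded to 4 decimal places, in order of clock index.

After op 1 sync(0): ref=0.0000 raw=[0.0000 0.0000 0.0000 0.0000]
After op 2 sync(3): ref=0.0000 raw=[0.0000 0.0000 0.0000 0.0000]
After op 3 sync(1): ref=0.0000 raw=[0.0000 0.0000 0.0000 0.0000]
After op 4 tick(9): ref=9.0000 raw=[7.2000 18.0000 8.1000 9.9000]
After op 5 sync(1): ref=9.0000 raw=[7.2000 9.0000 8.1000 9.9000]
Wrap final raw readings (mod 24): 7.2000 mod 24 = 7.2000; 9.0000 mod 24 = 9.0000; 8.1000 mod 24 = 8.1000; 9.9000 mod 24 = 9.9000

Answer: 7.2000 9.0000 8.1000 9.9000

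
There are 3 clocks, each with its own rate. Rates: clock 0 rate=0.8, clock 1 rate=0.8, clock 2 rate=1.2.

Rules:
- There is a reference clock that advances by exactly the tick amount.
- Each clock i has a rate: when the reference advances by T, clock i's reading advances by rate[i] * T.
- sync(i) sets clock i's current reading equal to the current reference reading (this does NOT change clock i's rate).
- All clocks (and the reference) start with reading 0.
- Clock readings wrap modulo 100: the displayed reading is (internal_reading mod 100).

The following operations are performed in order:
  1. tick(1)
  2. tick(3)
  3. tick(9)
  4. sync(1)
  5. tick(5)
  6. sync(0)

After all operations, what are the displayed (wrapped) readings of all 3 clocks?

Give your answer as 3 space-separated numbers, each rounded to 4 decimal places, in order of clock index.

Answer: 18.0000 17.0000 21.6000

Derivation:
After op 1 tick(1): ref=1.0000 raw=[0.8000 0.8000 1.2000]
After op 2 tick(3): ref=4.0000 raw=[3.2000 3.2000 4.8000]
After op 3 tick(9): ref=13.0000 raw=[10.4000 10.4000 15.6000]
After op 4 sync(1): ref=13.0000 raw=[10.4000 13.0000 15.6000]
After op 5 tick(5): ref=18.0000 raw=[14.4000 17.0000 21.6000]
After op 6 sync(0): ref=18.0000 raw=[18.0000 17.0000 21.6000]
Wrap final raw readings (mod 100): 18.0000 mod 100 = 18.0000; 17.0000 mod 100 = 17.0000; 21.6000 mod 100 = 21.6000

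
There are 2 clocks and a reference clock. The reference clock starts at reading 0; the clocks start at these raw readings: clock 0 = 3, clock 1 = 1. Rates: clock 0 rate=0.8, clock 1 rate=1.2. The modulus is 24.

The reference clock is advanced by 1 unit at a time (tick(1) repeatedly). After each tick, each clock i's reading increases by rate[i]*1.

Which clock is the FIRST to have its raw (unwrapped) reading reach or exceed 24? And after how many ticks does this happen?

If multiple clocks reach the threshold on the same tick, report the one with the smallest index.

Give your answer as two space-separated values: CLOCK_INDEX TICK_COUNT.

clock 0: start=3, rate=0.8, needs 24-3 = 21; ticks = ceil(21/0.8) = ceil(26.2500) = 27; reading at tick 27 = 3 + 0.8*27 = 24.6000
clock 1: start=1, rate=1.2, needs 24-1 = 23; ticks = ceil(23/1.2) = ceil(19.1667) = 20; reading at tick 20 = 1 + 1.2*20 = 25.0000
Minimum tick count = 20; winners = [1]; smallest index = 1

Answer: 1 20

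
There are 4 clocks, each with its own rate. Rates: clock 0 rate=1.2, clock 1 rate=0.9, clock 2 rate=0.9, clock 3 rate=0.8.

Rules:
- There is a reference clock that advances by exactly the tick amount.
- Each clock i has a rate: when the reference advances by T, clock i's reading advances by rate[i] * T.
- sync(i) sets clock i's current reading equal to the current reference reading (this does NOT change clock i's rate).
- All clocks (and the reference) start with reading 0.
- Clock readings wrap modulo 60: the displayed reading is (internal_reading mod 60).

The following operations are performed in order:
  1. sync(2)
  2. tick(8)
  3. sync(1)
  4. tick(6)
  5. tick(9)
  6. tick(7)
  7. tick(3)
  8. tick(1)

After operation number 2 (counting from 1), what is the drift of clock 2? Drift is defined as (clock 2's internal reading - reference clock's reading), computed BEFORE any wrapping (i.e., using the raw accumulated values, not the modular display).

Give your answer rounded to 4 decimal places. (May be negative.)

Answer: -0.8000

Derivation:
After op 1 sync(2): ref=0.0000 raw=[0.0000 0.0000 0.0000 0.0000]
After op 2 tick(8): ref=8.0000 raw=[9.6000 7.2000 7.2000 6.4000]
Drift of clock 2 after op 2: 7.2000 - 8.0000 = -0.8000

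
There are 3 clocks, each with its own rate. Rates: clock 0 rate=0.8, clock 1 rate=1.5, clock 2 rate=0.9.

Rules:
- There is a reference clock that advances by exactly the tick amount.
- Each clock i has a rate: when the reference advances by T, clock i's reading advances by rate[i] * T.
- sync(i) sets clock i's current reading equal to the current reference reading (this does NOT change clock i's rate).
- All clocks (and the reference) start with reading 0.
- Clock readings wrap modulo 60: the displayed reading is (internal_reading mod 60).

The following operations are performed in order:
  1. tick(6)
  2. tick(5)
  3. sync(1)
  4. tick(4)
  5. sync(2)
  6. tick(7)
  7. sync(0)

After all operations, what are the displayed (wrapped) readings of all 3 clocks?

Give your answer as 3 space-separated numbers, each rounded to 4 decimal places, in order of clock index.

After op 1 tick(6): ref=6.0000 raw=[4.8000 9.0000 5.4000]
After op 2 tick(5): ref=11.0000 raw=[8.8000 16.5000 9.9000]
After op 3 sync(1): ref=11.0000 raw=[8.8000 11.0000 9.9000]
After op 4 tick(4): ref=15.0000 raw=[12.0000 17.0000 13.5000]
After op 5 sync(2): ref=15.0000 raw=[12.0000 17.0000 15.0000]
After op 6 tick(7): ref=22.0000 raw=[17.6000 27.5000 21.3000]
After op 7 sync(0): ref=22.0000 raw=[22.0000 27.5000 21.3000]
Wrap final raw readings (mod 60): 22.0000 mod 60 = 22.0000; 27.5000 mod 60 = 27.5000; 21.3000 mod 60 = 21.3000

Answer: 22.0000 27.5000 21.3000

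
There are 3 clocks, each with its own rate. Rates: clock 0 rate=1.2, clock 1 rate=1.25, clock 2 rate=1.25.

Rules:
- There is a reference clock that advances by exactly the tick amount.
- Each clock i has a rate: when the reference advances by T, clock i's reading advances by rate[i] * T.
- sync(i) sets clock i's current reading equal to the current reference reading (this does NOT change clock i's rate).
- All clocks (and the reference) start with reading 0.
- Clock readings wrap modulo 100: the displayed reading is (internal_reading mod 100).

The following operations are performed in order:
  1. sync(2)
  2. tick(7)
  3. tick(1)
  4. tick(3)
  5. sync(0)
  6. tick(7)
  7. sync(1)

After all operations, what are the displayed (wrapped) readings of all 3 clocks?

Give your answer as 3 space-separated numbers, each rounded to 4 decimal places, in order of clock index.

Answer: 19.4000 18.0000 22.5000

Derivation:
After op 1 sync(2): ref=0.0000 raw=[0.0000 0.0000 0.0000]
After op 2 tick(7): ref=7.0000 raw=[8.4000 8.7500 8.7500]
After op 3 tick(1): ref=8.0000 raw=[9.6000 10.0000 10.0000]
After op 4 tick(3): ref=11.0000 raw=[13.2000 13.7500 13.7500]
After op 5 sync(0): ref=11.0000 raw=[11.0000 13.7500 13.7500]
After op 6 tick(7): ref=18.0000 raw=[19.4000 22.5000 22.5000]
After op 7 sync(1): ref=18.0000 raw=[19.4000 18.0000 22.5000]
Wrap final raw readings (mod 100): 19.4000 mod 100 = 19.4000; 18.0000 mod 100 = 18.0000; 22.5000 mod 100 = 22.5000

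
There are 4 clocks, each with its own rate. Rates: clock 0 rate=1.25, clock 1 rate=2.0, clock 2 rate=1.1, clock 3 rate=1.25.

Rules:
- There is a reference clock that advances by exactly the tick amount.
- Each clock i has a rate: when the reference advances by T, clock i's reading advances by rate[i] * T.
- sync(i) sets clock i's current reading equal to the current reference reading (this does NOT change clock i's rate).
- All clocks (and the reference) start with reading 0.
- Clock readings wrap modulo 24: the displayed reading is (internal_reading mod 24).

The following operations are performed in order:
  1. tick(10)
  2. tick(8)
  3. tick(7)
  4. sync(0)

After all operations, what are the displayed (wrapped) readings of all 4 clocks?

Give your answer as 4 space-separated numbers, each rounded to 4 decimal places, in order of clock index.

Answer: 1.0000 2.0000 3.5000 7.2500

Derivation:
After op 1 tick(10): ref=10.0000 raw=[12.5000 20.0000 11.0000 12.5000]
After op 2 tick(8): ref=18.0000 raw=[22.5000 36.0000 19.8000 22.5000]
After op 3 tick(7): ref=25.0000 raw=[31.2500 50.0000 27.5000 31.2500]
After op 4 sync(0): ref=25.0000 raw=[25.0000 50.0000 27.5000 31.2500]
Wrap final raw readings (mod 24): 25.0000 mod 24 = 1.0000; 50.0000 mod 24 = 2.0000; 27.5000 mod 24 = 3.5000; 31.2500 mod 24 = 7.2500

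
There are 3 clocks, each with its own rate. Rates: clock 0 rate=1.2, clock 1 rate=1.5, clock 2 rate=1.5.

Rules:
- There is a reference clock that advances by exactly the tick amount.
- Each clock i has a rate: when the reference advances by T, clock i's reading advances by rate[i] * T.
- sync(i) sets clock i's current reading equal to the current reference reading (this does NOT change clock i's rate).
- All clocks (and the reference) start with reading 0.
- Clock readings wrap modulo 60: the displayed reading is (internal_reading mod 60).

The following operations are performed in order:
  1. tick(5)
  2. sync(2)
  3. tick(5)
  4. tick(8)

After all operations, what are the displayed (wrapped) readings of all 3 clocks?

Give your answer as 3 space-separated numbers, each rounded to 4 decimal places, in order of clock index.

After op 1 tick(5): ref=5.0000 raw=[6.0000 7.5000 7.5000]
After op 2 sync(2): ref=5.0000 raw=[6.0000 7.5000 5.0000]
After op 3 tick(5): ref=10.0000 raw=[12.0000 15.0000 12.5000]
After op 4 tick(8): ref=18.0000 raw=[21.6000 27.0000 24.5000]
Wrap final raw readings (mod 60): 21.6000 mod 60 = 21.6000; 27.0000 mod 60 = 27.0000; 24.5000 mod 60 = 24.5000

Answer: 21.6000 27.0000 24.5000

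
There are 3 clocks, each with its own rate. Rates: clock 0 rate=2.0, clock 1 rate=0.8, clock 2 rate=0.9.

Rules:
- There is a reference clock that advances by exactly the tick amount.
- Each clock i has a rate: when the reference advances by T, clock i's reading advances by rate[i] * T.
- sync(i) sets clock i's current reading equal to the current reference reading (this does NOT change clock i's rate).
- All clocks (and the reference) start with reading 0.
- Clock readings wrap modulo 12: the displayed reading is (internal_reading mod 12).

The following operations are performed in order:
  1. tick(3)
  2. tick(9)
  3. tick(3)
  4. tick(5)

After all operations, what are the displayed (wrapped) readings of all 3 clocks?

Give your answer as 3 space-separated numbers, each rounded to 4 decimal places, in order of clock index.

After op 1 tick(3): ref=3.0000 raw=[6.0000 2.4000 2.7000]
After op 2 tick(9): ref=12.0000 raw=[24.0000 9.6000 10.8000]
After op 3 tick(3): ref=15.0000 raw=[30.0000 12.0000 13.5000]
After op 4 tick(5): ref=20.0000 raw=[40.0000 16.0000 18.0000]
Wrap final raw readings (mod 12): 40.0000 mod 12 = 4.0000; 16.0000 mod 12 = 4.0000; 18.0000 mod 12 = 6.0000

Answer: 4.0000 4.0000 6.0000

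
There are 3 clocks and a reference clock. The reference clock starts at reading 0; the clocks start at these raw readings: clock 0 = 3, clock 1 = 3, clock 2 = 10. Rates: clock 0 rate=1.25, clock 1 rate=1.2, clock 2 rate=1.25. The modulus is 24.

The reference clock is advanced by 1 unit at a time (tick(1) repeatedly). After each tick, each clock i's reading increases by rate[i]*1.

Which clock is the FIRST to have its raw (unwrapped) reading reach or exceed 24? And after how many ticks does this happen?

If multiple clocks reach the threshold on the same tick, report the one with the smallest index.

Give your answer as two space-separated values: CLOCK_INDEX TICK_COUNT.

clock 0: start=3, rate=1.25, needs 24-3 = 21; ticks = ceil(21/1.25) = ceil(16.8000) = 17; reading at tick 17 = 3 + 1.25*17 = 24.2500
clock 1: start=3, rate=1.2, needs 24-3 = 21; ticks = ceil(21/1.2) = ceil(17.5000) = 18; reading at tick 18 = 3 + 1.2*18 = 24.6000
clock 2: start=10, rate=1.25, needs 24-10 = 14; ticks = ceil(14/1.25) = ceil(11.2000) = 12; reading at tick 12 = 10 + 1.25*12 = 25.0000
Minimum tick count = 12; winners = [2]; smallest index = 2

Answer: 2 12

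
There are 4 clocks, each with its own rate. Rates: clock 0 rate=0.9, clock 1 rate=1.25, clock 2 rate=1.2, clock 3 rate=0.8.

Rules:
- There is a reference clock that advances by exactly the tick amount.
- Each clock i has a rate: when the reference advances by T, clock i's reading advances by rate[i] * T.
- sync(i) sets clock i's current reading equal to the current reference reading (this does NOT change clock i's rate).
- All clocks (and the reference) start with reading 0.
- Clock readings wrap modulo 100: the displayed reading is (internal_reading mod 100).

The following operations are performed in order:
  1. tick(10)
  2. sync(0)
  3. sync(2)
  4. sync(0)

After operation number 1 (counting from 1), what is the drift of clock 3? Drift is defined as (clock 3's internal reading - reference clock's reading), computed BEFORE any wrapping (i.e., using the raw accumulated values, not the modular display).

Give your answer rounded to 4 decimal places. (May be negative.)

Answer: -2.0000

Derivation:
After op 1 tick(10): ref=10.0000 raw=[9.0000 12.5000 12.0000 8.0000]
Drift of clock 3 after op 1: 8.0000 - 10.0000 = -2.0000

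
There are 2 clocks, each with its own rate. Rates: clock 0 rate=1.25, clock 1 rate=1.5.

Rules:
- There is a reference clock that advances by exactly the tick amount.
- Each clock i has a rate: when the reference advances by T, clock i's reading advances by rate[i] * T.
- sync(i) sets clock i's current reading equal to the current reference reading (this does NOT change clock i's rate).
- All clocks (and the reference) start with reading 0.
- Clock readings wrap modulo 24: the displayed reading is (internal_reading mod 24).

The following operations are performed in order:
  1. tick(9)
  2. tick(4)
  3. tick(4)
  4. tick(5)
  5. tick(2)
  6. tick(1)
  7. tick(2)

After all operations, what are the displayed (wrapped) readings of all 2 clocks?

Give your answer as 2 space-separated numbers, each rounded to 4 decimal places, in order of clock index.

Answer: 9.7500 16.5000

Derivation:
After op 1 tick(9): ref=9.0000 raw=[11.2500 13.5000]
After op 2 tick(4): ref=13.0000 raw=[16.2500 19.5000]
After op 3 tick(4): ref=17.0000 raw=[21.2500 25.5000]
After op 4 tick(5): ref=22.0000 raw=[27.5000 33.0000]
After op 5 tick(2): ref=24.0000 raw=[30.0000 36.0000]
After op 6 tick(1): ref=25.0000 raw=[31.2500 37.5000]
After op 7 tick(2): ref=27.0000 raw=[33.7500 40.5000]
Wrap final raw readings (mod 24): 33.7500 mod 24 = 9.7500; 40.5000 mod 24 = 16.5000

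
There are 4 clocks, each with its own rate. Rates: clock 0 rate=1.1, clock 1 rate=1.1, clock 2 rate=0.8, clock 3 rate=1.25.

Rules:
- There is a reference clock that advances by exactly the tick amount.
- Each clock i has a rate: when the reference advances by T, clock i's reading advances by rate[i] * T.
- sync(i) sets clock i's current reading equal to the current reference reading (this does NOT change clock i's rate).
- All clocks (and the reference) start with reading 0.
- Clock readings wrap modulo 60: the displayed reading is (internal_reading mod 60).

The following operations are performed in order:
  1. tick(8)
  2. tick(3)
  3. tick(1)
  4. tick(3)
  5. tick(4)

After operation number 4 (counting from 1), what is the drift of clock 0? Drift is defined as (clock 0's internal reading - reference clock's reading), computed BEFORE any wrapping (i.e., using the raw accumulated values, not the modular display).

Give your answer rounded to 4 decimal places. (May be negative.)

After op 1 tick(8): ref=8.0000 raw=[8.8000 8.8000 6.4000 10.0000]
After op 2 tick(3): ref=11.0000 raw=[12.1000 12.1000 8.8000 13.7500]
After op 3 tick(1): ref=12.0000 raw=[13.2000 13.2000 9.6000 15.0000]
After op 4 tick(3): ref=15.0000 raw=[16.5000 16.5000 12.0000 18.7500]
Drift of clock 0 after op 4: 16.5000 - 15.0000 = 1.5000

Answer: 1.5000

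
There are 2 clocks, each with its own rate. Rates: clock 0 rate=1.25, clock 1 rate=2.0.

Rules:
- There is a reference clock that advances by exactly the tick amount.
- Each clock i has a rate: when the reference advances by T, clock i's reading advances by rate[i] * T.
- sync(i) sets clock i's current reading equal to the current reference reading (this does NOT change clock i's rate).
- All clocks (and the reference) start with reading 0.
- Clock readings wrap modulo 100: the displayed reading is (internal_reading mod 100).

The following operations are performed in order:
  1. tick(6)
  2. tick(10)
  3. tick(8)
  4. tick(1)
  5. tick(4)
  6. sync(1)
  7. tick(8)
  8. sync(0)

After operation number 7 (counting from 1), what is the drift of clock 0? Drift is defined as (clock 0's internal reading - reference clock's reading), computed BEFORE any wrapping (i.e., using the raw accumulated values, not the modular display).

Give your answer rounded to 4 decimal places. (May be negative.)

Answer: 9.2500

Derivation:
After op 1 tick(6): ref=6.0000 raw=[7.5000 12.0000]
After op 2 tick(10): ref=16.0000 raw=[20.0000 32.0000]
After op 3 tick(8): ref=24.0000 raw=[30.0000 48.0000]
After op 4 tick(1): ref=25.0000 raw=[31.2500 50.0000]
After op 5 tick(4): ref=29.0000 raw=[36.2500 58.0000]
After op 6 sync(1): ref=29.0000 raw=[36.2500 29.0000]
After op 7 tick(8): ref=37.0000 raw=[46.2500 45.0000]
Drift of clock 0 after op 7: 46.2500 - 37.0000 = 9.2500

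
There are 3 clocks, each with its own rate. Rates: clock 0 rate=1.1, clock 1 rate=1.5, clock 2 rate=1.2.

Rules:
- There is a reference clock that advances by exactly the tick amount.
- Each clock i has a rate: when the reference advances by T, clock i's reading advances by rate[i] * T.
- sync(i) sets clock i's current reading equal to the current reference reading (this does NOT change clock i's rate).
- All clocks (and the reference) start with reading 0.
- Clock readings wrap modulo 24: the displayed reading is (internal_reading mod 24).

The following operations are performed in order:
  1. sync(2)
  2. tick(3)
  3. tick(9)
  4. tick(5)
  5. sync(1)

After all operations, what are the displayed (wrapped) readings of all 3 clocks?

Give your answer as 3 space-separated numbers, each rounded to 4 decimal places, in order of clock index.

Answer: 18.7000 17.0000 20.4000

Derivation:
After op 1 sync(2): ref=0.0000 raw=[0.0000 0.0000 0.0000]
After op 2 tick(3): ref=3.0000 raw=[3.3000 4.5000 3.6000]
After op 3 tick(9): ref=12.0000 raw=[13.2000 18.0000 14.4000]
After op 4 tick(5): ref=17.0000 raw=[18.7000 25.5000 20.4000]
After op 5 sync(1): ref=17.0000 raw=[18.7000 17.0000 20.4000]
Wrap final raw readings (mod 24): 18.7000 mod 24 = 18.7000; 17.0000 mod 24 = 17.0000; 20.4000 mod 24 = 20.4000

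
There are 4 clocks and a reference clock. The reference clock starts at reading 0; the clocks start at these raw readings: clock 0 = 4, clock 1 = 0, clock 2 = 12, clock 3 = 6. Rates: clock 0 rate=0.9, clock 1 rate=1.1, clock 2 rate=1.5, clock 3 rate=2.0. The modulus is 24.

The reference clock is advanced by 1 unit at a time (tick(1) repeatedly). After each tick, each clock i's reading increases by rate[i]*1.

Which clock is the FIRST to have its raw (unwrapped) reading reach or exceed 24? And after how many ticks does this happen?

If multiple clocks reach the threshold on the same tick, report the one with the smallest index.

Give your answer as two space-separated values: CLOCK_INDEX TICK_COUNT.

Answer: 2 8

Derivation:
clock 0: start=4, rate=0.9, needs 24-4 = 20; ticks = ceil(20/0.9) = ceil(22.2222) = 23; reading at tick 23 = 4 + 0.9*23 = 24.7000
clock 1: start=0, rate=1.1, needs 24-0 = 24; ticks = ceil(24/1.1) = ceil(21.8182) = 22; reading at tick 22 = 0 + 1.1*22 = 24.2000
clock 2: start=12, rate=1.5, needs 24-12 = 12; ticks = ceil(12/1.5) = ceil(8.0000) = 8; reading at tick 8 = 12 + 1.5*8 = 24.0000
clock 3: start=6, rate=2.0, needs 24-6 = 18; ticks = ceil(18/2.0) = ceil(9.0000) = 9; reading at tick 9 = 6 + 2.0*9 = 24.0000
Minimum tick count = 8; winners = [2]; smallest index = 2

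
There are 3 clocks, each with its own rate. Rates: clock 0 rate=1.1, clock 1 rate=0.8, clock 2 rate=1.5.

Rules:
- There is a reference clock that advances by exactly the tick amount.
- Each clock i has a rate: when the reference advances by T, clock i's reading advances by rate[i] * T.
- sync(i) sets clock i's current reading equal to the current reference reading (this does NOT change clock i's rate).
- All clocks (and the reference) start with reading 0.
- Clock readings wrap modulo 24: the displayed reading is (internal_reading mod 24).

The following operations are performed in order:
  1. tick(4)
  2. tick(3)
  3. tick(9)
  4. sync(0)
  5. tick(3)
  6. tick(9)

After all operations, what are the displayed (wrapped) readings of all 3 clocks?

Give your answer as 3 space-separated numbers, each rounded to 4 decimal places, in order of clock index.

Answer: 5.2000 22.4000 18.0000

Derivation:
After op 1 tick(4): ref=4.0000 raw=[4.4000 3.2000 6.0000]
After op 2 tick(3): ref=7.0000 raw=[7.7000 5.6000 10.5000]
After op 3 tick(9): ref=16.0000 raw=[17.6000 12.8000 24.0000]
After op 4 sync(0): ref=16.0000 raw=[16.0000 12.8000 24.0000]
After op 5 tick(3): ref=19.0000 raw=[19.3000 15.2000 28.5000]
After op 6 tick(9): ref=28.0000 raw=[29.2000 22.4000 42.0000]
Wrap final raw readings (mod 24): 29.2000 mod 24 = 5.2000; 22.4000 mod 24 = 22.4000; 42.0000 mod 24 = 18.0000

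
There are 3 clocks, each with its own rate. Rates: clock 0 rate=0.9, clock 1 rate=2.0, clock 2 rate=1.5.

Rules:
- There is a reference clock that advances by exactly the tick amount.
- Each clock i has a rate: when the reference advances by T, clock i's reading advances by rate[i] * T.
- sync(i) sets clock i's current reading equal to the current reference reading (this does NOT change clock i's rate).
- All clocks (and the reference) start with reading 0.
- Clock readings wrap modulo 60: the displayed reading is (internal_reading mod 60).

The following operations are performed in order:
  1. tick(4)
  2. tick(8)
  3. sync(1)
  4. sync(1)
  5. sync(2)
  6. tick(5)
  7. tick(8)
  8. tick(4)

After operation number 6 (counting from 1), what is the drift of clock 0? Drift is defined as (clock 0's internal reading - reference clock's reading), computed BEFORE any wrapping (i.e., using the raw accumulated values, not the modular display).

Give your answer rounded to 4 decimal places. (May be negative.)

Answer: -1.7000

Derivation:
After op 1 tick(4): ref=4.0000 raw=[3.6000 8.0000 6.0000]
After op 2 tick(8): ref=12.0000 raw=[10.8000 24.0000 18.0000]
After op 3 sync(1): ref=12.0000 raw=[10.8000 12.0000 18.0000]
After op 4 sync(1): ref=12.0000 raw=[10.8000 12.0000 18.0000]
After op 5 sync(2): ref=12.0000 raw=[10.8000 12.0000 12.0000]
After op 6 tick(5): ref=17.0000 raw=[15.3000 22.0000 19.5000]
Drift of clock 0 after op 6: 15.3000 - 17.0000 = -1.7000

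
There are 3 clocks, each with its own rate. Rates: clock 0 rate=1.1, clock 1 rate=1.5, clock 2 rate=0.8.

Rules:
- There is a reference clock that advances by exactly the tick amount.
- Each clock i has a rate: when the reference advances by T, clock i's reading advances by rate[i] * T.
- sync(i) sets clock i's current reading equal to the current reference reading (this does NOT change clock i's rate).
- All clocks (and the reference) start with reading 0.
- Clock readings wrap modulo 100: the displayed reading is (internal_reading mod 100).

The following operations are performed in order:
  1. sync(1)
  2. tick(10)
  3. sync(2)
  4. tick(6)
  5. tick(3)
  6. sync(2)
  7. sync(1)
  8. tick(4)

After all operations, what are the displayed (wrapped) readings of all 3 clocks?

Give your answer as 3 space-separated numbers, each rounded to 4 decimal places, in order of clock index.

After op 1 sync(1): ref=0.0000 raw=[0.0000 0.0000 0.0000]
After op 2 tick(10): ref=10.0000 raw=[11.0000 15.0000 8.0000]
After op 3 sync(2): ref=10.0000 raw=[11.0000 15.0000 10.0000]
After op 4 tick(6): ref=16.0000 raw=[17.6000 24.0000 14.8000]
After op 5 tick(3): ref=19.0000 raw=[20.9000 28.5000 17.2000]
After op 6 sync(2): ref=19.0000 raw=[20.9000 28.5000 19.0000]
After op 7 sync(1): ref=19.0000 raw=[20.9000 19.0000 19.0000]
After op 8 tick(4): ref=23.0000 raw=[25.3000 25.0000 22.2000]
Wrap final raw readings (mod 100): 25.3000 mod 100 = 25.3000; 25.0000 mod 100 = 25.0000; 22.2000 mod 100 = 22.2000

Answer: 25.3000 25.0000 22.2000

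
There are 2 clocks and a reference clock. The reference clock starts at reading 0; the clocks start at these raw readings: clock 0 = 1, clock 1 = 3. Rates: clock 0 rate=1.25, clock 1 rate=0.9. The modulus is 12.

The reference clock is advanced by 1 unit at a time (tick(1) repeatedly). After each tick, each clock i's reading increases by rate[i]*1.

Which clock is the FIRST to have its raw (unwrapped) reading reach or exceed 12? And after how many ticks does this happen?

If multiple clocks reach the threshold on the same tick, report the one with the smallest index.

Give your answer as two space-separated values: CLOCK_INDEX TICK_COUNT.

clock 0: start=1, rate=1.25, needs 12-1 = 11; ticks = ceil(11/1.25) = ceil(8.8000) = 9; reading at tick 9 = 1 + 1.25*9 = 12.2500
clock 1: start=3, rate=0.9, needs 12-3 = 9; ticks = ceil(9/0.9) = ceil(10.0000) = 10; reading at tick 10 = 3 + 0.9*10 = 12.0000
Minimum tick count = 9; winners = [0]; smallest index = 0

Answer: 0 9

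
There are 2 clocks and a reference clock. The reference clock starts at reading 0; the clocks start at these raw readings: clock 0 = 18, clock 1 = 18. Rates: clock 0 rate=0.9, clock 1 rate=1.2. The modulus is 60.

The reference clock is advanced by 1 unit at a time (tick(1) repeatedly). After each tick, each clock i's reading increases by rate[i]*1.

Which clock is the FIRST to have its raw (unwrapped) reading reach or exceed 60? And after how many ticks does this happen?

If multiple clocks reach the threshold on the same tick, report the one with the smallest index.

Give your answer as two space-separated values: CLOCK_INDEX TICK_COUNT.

Answer: 1 35

Derivation:
clock 0: start=18, rate=0.9, needs 60-18 = 42; ticks = ceil(42/0.9) = ceil(46.6667) = 47; reading at tick 47 = 18 + 0.9*47 = 60.3000
clock 1: start=18, rate=1.2, needs 60-18 = 42; ticks = ceil(42/1.2) = ceil(35.0000) = 35; reading at tick 35 = 18 + 1.2*35 = 60.0000
Minimum tick count = 35; winners = [1]; smallest index = 1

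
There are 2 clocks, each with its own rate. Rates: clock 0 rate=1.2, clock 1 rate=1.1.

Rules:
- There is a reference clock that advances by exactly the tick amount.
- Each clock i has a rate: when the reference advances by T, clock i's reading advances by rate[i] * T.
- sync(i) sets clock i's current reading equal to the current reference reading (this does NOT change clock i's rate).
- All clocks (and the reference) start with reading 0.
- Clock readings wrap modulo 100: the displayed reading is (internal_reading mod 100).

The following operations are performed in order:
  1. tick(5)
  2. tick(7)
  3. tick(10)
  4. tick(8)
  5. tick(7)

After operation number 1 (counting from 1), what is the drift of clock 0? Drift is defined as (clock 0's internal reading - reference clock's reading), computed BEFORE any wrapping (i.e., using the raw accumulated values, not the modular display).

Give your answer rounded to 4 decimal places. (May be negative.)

After op 1 tick(5): ref=5.0000 raw=[6.0000 5.5000]
Drift of clock 0 after op 1: 6.0000 - 5.0000 = 1.0000

Answer: 1.0000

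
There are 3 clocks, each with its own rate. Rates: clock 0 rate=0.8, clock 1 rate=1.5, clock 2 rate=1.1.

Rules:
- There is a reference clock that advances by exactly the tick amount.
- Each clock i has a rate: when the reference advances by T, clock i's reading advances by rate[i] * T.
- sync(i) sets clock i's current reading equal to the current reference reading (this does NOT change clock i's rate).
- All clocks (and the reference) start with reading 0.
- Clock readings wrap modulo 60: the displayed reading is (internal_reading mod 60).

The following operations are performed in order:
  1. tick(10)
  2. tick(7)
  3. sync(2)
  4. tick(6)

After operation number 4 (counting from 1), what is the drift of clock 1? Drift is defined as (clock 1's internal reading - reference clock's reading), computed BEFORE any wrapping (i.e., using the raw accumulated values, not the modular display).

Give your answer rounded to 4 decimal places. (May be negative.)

After op 1 tick(10): ref=10.0000 raw=[8.0000 15.0000 11.0000]
After op 2 tick(7): ref=17.0000 raw=[13.6000 25.5000 18.7000]
After op 3 sync(2): ref=17.0000 raw=[13.6000 25.5000 17.0000]
After op 4 tick(6): ref=23.0000 raw=[18.4000 34.5000 23.6000]
Drift of clock 1 after op 4: 34.5000 - 23.0000 = 11.5000

Answer: 11.5000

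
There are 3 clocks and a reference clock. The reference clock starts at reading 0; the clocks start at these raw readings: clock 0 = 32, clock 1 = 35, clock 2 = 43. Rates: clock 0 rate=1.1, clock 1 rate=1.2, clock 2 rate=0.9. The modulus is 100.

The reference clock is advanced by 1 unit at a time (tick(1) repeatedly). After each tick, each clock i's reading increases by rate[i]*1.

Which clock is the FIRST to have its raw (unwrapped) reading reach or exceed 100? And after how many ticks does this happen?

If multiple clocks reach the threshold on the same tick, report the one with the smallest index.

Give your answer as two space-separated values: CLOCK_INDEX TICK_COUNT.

clock 0: start=32, rate=1.1, needs 100-32 = 68; ticks = ceil(68/1.1) = ceil(61.8182) = 62; reading at tick 62 = 32 + 1.1*62 = 100.2000
clock 1: start=35, rate=1.2, needs 100-35 = 65; ticks = ceil(65/1.2) = ceil(54.1667) = 55; reading at tick 55 = 35 + 1.2*55 = 101.0000
clock 2: start=43, rate=0.9, needs 100-43 = 57; ticks = ceil(57/0.9) = ceil(63.3333) = 64; reading at tick 64 = 43 + 0.9*64 = 100.6000
Minimum tick count = 55; winners = [1]; smallest index = 1

Answer: 1 55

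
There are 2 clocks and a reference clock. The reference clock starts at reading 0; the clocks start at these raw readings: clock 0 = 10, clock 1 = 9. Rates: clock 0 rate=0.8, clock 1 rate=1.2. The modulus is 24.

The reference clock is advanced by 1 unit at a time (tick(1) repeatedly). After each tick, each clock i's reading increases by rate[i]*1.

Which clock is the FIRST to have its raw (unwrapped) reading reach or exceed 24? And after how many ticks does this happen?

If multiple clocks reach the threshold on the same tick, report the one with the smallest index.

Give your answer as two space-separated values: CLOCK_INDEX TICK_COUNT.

Answer: 1 13

Derivation:
clock 0: start=10, rate=0.8, needs 24-10 = 14; ticks = ceil(14/0.8) = ceil(17.5000) = 18; reading at tick 18 = 10 + 0.8*18 = 24.4000
clock 1: start=9, rate=1.2, needs 24-9 = 15; ticks = ceil(15/1.2) = ceil(12.5000) = 13; reading at tick 13 = 9 + 1.2*13 = 24.6000
Minimum tick count = 13; winners = [1]; smallest index = 1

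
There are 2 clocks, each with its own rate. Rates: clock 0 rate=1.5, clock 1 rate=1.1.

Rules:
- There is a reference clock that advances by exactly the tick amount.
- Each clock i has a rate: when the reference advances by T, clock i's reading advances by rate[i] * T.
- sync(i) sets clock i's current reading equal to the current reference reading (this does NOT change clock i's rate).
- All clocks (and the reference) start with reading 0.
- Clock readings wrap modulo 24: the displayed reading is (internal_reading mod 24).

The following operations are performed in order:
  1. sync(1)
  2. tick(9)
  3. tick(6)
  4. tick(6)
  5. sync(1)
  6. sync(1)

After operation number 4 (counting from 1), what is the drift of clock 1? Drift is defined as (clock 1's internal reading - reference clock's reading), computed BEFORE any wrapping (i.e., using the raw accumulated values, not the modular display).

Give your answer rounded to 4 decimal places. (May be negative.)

After op 1 sync(1): ref=0.0000 raw=[0.0000 0.0000]
After op 2 tick(9): ref=9.0000 raw=[13.5000 9.9000]
After op 3 tick(6): ref=15.0000 raw=[22.5000 16.5000]
After op 4 tick(6): ref=21.0000 raw=[31.5000 23.1000]
Drift of clock 1 after op 4: 23.1000 - 21.0000 = 2.1000

Answer: 2.1000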